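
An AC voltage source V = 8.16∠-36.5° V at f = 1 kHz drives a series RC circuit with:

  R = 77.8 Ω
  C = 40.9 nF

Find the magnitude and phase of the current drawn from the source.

Step 1 — Angular frequency: ω = 2π·f = 2π·1000 = 6283 rad/s.
Step 2 — Component impedances:
  R: Z = R = 77.8 Ω
  C: Z = 1/(jωC) = -j/(ω·C) = 0 - j3891 Ω
Step 3 — Series combination: Z_total = R + C = 77.8 - j3891 Ω = 3892∠-88.9° Ω.
Step 4 — Source phasor: V = 8.16∠-36.5° V = 6.559 - j4.854 V.
Step 5 — Ohm's law: I = V / Z_total = (6.559 - j4.854) / (77.8 - j3891) = 0.001281 + j0.00166 A.
Step 6 — Convert to polar: |I| = 0.002097 A, ∠I = 52.4°.

I = 0.002097∠52.4° A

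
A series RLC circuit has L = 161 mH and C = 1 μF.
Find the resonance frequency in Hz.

Step 1 — Resonance condition Im(Z)=0 gives ω₀ = 1/√(LC).
Step 2 — ω₀ = 1/√(0.161·1e-06) = 2492 rad/s.
Step 3 — f₀ = ω₀/(2π) = 396.6 Hz.

f₀ = 396.6 Hz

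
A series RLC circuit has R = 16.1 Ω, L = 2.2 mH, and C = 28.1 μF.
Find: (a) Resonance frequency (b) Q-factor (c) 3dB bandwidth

Step 1 — Resonance: ω₀ = 1/√(LC) = 1/√(0.0022·2.81e-05) = 4022 rad/s.
Step 2 — f₀ = ω₀/(2π) = 640.1 Hz.
Step 3 — Series Q: Q = ω₀L/R = 4022·0.0022/16.1 = 0.5496.
Step 4 — Bandwidth: Δω = ω₀/Q = 7318 rad/s; BW = Δω/(2π) = 1165 Hz.

(a) f₀ = 640.1 Hz  (b) Q = 0.5496  (c) BW = 1165 Hz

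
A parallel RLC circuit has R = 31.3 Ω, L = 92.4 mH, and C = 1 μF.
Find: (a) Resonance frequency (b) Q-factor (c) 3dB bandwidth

Step 1 — Resonance: ω₀ = 1/√(LC) = 1/√(0.0924·1e-06) = 3290 rad/s.
Step 2 — f₀ = ω₀/(2π) = 523.6 Hz.
Step 3 — Parallel Q: Q = R/(ω₀L) = 31.3/(3290·0.0924) = 0.103.
Step 4 — Bandwidth: Δω = ω₀/Q = 3.195e+04 rad/s; BW = Δω/(2π) = 5085 Hz.

(a) f₀ = 523.6 Hz  (b) Q = 0.103  (c) BW = 5085 Hz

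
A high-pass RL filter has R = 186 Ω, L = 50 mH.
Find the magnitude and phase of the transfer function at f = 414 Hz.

Step 1 — Angular frequency: ω = 2π·414 = 2601 rad/s.
Step 2 — Transfer function: H(jω) = jωL/(R + jωL).
Step 3 — Numerator jωL = j·130.1; denominator R + jωL = 186 + j130.1.
Step 4 — H = 0.3284 + j0.4696.
Step 5 — Magnitude: |H| = 0.5731 (-4.8 dB); phase: φ = 55.0°.

|H| = 0.5731 (-4.8 dB), φ = 55.0°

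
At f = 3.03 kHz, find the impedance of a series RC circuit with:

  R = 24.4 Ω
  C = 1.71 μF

Step 1 — Angular frequency: ω = 2π·f = 2π·3030 = 1.904e+04 rad/s.
Step 2 — Component impedances:
  R: Z = R = 24.4 Ω
  C: Z = 1/(jωC) = -j/(ω·C) = 0 - j30.72 Ω
Step 3 — Series combination: Z_total = R + C = 24.4 - j30.72 Ω = 39.23∠-51.5° Ω.

Z = 24.4 - j30.72 Ω = 39.23∠-51.5° Ω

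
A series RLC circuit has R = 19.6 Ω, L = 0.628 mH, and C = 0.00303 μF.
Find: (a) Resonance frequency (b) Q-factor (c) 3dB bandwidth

Step 1 — Resonance: ω₀ = 1/√(LC) = 1/√(0.000628·3.03e-09) = 7.249e+05 rad/s.
Step 2 — f₀ = ω₀/(2π) = 1.154e+05 Hz.
Step 3 — Series Q: Q = ω₀L/R = 7.249e+05·0.000628/19.6 = 23.23.
Step 4 — Bandwidth: Δω = ω₀/Q = 3.121e+04 rad/s; BW = Δω/(2π) = 4967 Hz.

(a) f₀ = 1.154e+05 Hz  (b) Q = 23.23  (c) BW = 4967 Hz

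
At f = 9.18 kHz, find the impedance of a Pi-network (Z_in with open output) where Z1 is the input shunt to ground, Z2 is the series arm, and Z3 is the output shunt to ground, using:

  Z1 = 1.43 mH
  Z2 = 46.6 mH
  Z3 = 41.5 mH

Step 1 — Angular frequency: ω = 2π·f = 2π·9180 = 5.768e+04 rad/s.
Step 2 — Component impedances:
  Z1: Z = jωL = j·5.768e+04·0.00143 = 0 + j82.48 Ω
  Z2: Z = jωL = j·5.768e+04·0.0466 = 0 + j2688 Ω
  Z3: Z = jωL = j·5.768e+04·0.0415 = 0 + j2394 Ω
Step 3 — With open output, the series arm Z2 and the output shunt Z3 appear in series to ground: Z2 + Z3 = 0 + j5082 Ω.
Step 4 — Parallel with input shunt Z1: Z_in = Z1 || (Z2 + Z3) = 0 + j81.16 Ω = 81.16∠90.0° Ω.

Z = 0 + j81.16 Ω = 81.16∠90.0° Ω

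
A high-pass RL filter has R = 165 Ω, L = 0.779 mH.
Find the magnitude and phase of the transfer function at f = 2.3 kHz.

Step 1 — Angular frequency: ω = 2π·2300 = 1.445e+04 rad/s.
Step 2 — Transfer function: H(jω) = jωL/(R + jωL).
Step 3 — Numerator jωL = j·11.26; denominator R + jωL = 165 + j11.26.
Step 4 — H = 0.004633 + j0.06791.
Step 5 — Magnitude: |H| = 0.06807 (-23.3 dB); phase: φ = 86.1°.

|H| = 0.06807 (-23.3 dB), φ = 86.1°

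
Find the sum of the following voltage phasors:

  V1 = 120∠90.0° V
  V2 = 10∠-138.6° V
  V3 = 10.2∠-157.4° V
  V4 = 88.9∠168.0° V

Step 1 — Convert each phasor to rectangular form:
  V1 = 120·(cos(90.0°) + j·sin(90.0°)) = 0 + j120 V
  V2 = 10·(cos(-138.6°) + j·sin(-138.6°)) = -7.501 - j6.613 V
  V3 = 10.2·(cos(-157.4°) + j·sin(-157.4°)) = -9.417 - j3.92 V
  V4 = 88.9·(cos(168.0°) + j·sin(168.0°)) = -86.96 + j18.48 V
Step 2 — Sum components: V_total = -103.9 + j128 V.
Step 3 — Convert to polar: |V_total| = 164.8 V, ∠V_total = 129.1°.

V_total = 164.8∠129.1° V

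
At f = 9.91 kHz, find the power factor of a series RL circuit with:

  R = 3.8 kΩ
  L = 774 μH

Step 1 — Angular frequency: ω = 2π·f = 2π·9910 = 6.227e+04 rad/s.
Step 2 — Component impedances:
  R: Z = R = 3800 Ω
  L: Z = jωL = j·6.227e+04·0.000774 = 0 + j48.19 Ω
Step 3 — Series combination: Z_total = R + L = 3800 + j48.19 Ω = 3800∠0.7° Ω.
Step 4 — Power factor: PF = cos(φ) = Re(Z)/|Z| = 3800/3800.3 = 0.9999.
Step 5 — Type: Im(Z) = 48.19 ⇒ lagging (phase φ = 0.7°).

PF = 0.9999 (lagging, φ = 0.7°)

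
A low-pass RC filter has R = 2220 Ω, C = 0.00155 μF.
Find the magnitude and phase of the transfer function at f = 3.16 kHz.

Step 1 — Angular frequency: ω = 2π·3160 = 1.985e+04 rad/s.
Step 2 — Transfer function: H(jω) = 1/(1 + jωRC).
Step 3 — Denominator: 1 + jωRC = 1 + j·1.985e+04·2220·1.55e-09 = 1 + j0.06832.
Step 4 — H = 0.9954 - j0.068.
Step 5 — Magnitude: |H| = 0.9977 (-0.0 dB); phase: φ = -3.9°.

|H| = 0.9977 (-0.0 dB), φ = -3.9°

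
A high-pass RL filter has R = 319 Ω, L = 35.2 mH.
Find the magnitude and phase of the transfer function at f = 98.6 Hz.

Step 1 — Angular frequency: ω = 2π·98.6 = 619.5 rad/s.
Step 2 — Transfer function: H(jω) = jωL/(R + jωL).
Step 3 — Numerator jωL = j·21.81; denominator R + jωL = 319 + j21.81.
Step 4 — H = 0.004651 + j0.06804.
Step 5 — Magnitude: |H| = 0.0682 (-23.3 dB); phase: φ = 86.1°.

|H| = 0.0682 (-23.3 dB), φ = 86.1°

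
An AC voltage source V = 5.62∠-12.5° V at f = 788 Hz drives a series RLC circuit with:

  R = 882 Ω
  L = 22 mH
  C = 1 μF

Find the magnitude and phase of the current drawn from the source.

Step 1 — Angular frequency: ω = 2π·f = 2π·788 = 4951 rad/s.
Step 2 — Component impedances:
  R: Z = R = 882 Ω
  L: Z = jωL = j·4951·0.022 = 0 + j108.9 Ω
  C: Z = 1/(jωC) = -j/(ω·C) = 0 - j202 Ω
Step 3 — Series combination: Z_total = R + L + C = 882 - j93.05 Ω = 886.9∠-6.0° Ω.
Step 4 — Source phasor: V = 5.62∠-12.5° V = 5.487 - j1.216 V.
Step 5 — Ohm's law: I = V / Z_total = (5.487 - j1.216) / (882 - j93.05) = 0.006296 - j0.0007149 A.
Step 6 — Convert to polar: |I| = 0.006337 A, ∠I = -6.5°.

I = 0.006337∠-6.5° A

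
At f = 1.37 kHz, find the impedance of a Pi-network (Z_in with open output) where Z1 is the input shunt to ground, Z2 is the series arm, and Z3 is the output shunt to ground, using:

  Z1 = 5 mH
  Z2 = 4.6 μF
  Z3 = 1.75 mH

Step 1 — Angular frequency: ω = 2π·f = 2π·1370 = 8608 rad/s.
Step 2 — Component impedances:
  Z1: Z = jωL = j·8608·0.005 = 0 + j43.04 Ω
  Z2: Z = 1/(jωC) = -j/(ω·C) = 0 - j25.25 Ω
  Z3: Z = jωL = j·8608·0.00175 = 0 + j15.06 Ω
Step 3 — With open output, the series arm Z2 and the output shunt Z3 appear in series to ground: Z2 + Z3 = 0 - j10.19 Ω.
Step 4 — Parallel with input shunt Z1: Z_in = Z1 || (Z2 + Z3) = 0 - j13.35 Ω = 13.35∠-90.0° Ω.

Z = 0 - j13.35 Ω = 13.35∠-90.0° Ω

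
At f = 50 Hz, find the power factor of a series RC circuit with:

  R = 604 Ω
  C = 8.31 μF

Step 1 — Angular frequency: ω = 2π·f = 2π·50 = 314.2 rad/s.
Step 2 — Component impedances:
  R: Z = R = 604 Ω
  C: Z = 1/(jωC) = -j/(ω·C) = 0 - j383 Ω
Step 3 — Series combination: Z_total = R + C = 604 - j383 Ω = 715.2∠-32.4° Ω.
Step 4 — Power factor: PF = cos(φ) = Re(Z)/|Z| = 604/715.2 = 0.8445.
Step 5 — Type: Im(Z) = -383 ⇒ leading (phase φ = -32.4°).

PF = 0.8445 (leading, φ = -32.4°)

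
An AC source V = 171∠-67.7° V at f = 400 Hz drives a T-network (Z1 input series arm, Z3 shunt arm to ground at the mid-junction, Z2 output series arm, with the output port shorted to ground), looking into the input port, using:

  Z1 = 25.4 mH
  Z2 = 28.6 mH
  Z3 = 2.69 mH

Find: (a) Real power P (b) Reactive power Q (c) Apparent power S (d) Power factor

Step 1 — Angular frequency: ω = 2π·f = 2π·400 = 2513 rad/s.
Step 2 — Component impedances:
  Z1: Z = jωL = j·2513·0.0254 = 0 + j63.84 Ω
  Z2: Z = jωL = j·2513·0.0286 = 0 + j71.88 Ω
  Z3: Z = jωL = j·2513·0.00269 = 0 + j6.761 Ω
Step 3 — With the output port shorted to ground, the output series arm Z2 runs from the junction to ground; the shunt arm Z3 also runs from the junction to ground. They appear in parallel: Z3 || Z2 = 0 + j6.179 Ω.
Step 4 — Series with input arm Z1: Z_in = Z1 + (Z3 || Z2) = 0 + j70.02 Ω = 70.02∠90.0° Ω.
Step 5 — Source phasor: V = 171∠-67.7° V = 64.89 - j158.2 V.
Step 6 — Current: I = V / Z = -2.26 - j0.9267 A = 2.442∠-157.7° A.
Step 7 — Complex power: S = V·I* = 0 + j417.6 VA.
Step 8 — Real power: P = Re(S) = 0 W.
Step 9 — Reactive power: Q = Im(S) = 417.6 VAR.
Step 10 — Apparent power: |S| = 417.6 VA.
Step 11 — Power factor: PF = P/|S| = 0 (lagging).

(a) P = 0 W  (b) Q = 417.6 VAR  (c) S = 417.6 VA  (d) PF = 0 (lagging)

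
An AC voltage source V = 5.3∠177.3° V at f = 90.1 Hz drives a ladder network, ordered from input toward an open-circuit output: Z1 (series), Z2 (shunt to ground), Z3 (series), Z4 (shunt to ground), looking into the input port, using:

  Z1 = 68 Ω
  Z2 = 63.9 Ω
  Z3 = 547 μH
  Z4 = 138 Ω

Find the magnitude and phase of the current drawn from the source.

Step 1 — Angular frequency: ω = 2π·f = 2π·90.1 = 566.1 rad/s.
Step 2 — Component impedances:
  Z1: Z = R = 68 Ω
  Z2: Z = R = 63.9 Ω
  Z3: Z = jωL = j·566.1·0.000547 = 0 + j0.3097 Ω
  Z4: Z = R = 138 Ω
Step 3 — Ladder network (open output): work backward from the far end, alternating series and parallel combinations. Z_in = 111.7 + j0.03102 Ω = 111.7∠0.0° Ω.
Step 4 — Source phasor: V = 5.3∠177.3° V = -5.294 + j0.2497 V.
Step 5 — Ohm's law: I = V / Z_total = (-5.294 + j0.2497) / (111.7 + j0.03102) = -0.04741 + j0.002249 A.
Step 6 — Convert to polar: |I| = 0.04746 A, ∠I = 177.3°.

I = 0.04746∠177.3° A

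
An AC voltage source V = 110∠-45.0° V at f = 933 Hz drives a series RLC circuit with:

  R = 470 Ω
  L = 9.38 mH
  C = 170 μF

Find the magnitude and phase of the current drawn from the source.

Step 1 — Angular frequency: ω = 2π·f = 2π·933 = 5862 rad/s.
Step 2 — Component impedances:
  R: Z = R = 470 Ω
  L: Z = jωL = j·5862·0.00938 = 0 + j54.99 Ω
  C: Z = 1/(jωC) = -j/(ω·C) = 0 - j1.003 Ω
Step 3 — Series combination: Z_total = R + L + C = 470 + j53.98 Ω = 473.1∠6.6° Ω.
Step 4 — Source phasor: V = 110∠-45.0° V = 77.78 - j77.78 V.
Step 5 — Ohm's law: I = V / Z_total = (77.78 - j77.78) / (470 + j53.98) = 0.1446 - j0.1821 A.
Step 6 — Convert to polar: |I| = 0.2325 A, ∠I = -51.6°.

I = 0.2325∠-51.6° A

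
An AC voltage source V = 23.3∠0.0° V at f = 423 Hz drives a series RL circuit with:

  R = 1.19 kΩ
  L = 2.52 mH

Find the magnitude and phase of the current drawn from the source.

Step 1 — Angular frequency: ω = 2π·f = 2π·423 = 2658 rad/s.
Step 2 — Component impedances:
  R: Z = R = 1190 Ω
  L: Z = jωL = j·2658·0.00252 = 0 + j6.698 Ω
Step 3 — Series combination: Z_total = R + L = 1190 + j6.698 Ω = 1190∠0.3° Ω.
Step 4 — Source phasor: V = 23.3∠0.0° V = 23.3 V.
Step 5 — Ohm's law: I = V / Z_total = (23.3) / (1190 + j6.698) = 0.01958 - j0.0001102 A.
Step 6 — Convert to polar: |I| = 0.01958 A, ∠I = -0.3°.

I = 0.01958∠-0.3° A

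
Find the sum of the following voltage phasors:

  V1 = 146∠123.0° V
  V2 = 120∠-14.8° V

Step 1 — Convert each phasor to rectangular form:
  V1 = 146·(cos(123.0°) + j·sin(123.0°)) = -79.52 + j122.4 V
  V2 = 120·(cos(-14.8°) + j·sin(-14.8°)) = 116 - j30.65 V
Step 2 — Sum components: V_total = 36.5 + j91.79 V.
Step 3 — Convert to polar: |V_total| = 98.78 V, ∠V_total = 68.3°.

V_total = 98.78∠68.3° V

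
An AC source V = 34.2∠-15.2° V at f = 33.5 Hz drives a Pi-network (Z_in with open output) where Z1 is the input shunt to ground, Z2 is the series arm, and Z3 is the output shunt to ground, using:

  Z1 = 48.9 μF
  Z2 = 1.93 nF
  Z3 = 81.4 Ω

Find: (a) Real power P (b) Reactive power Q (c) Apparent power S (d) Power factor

Step 1 — Angular frequency: ω = 2π·f = 2π·33.5 = 210.5 rad/s.
Step 2 — Component impedances:
  Z1: Z = 1/(jωC) = -j/(ω·C) = 0 - j97.16 Ω
  Z2: Z = 1/(jωC) = -j/(ω·C) = 0 - j2.462e+06 Ω
  Z3: Z = R = 81.4 Ω
Step 3 — With open output, the series arm Z2 and the output shunt Z3 appear in series to ground: Z2 + Z3 = 81.4 - j2.462e+06 Ω.
Step 4 — Parallel with input shunt Z1: Z_in = Z1 || (Z2 + Z3) = 1.268e-07 - j97.15 Ω = 97.15∠-90.0° Ω.
Step 5 — Source phasor: V = 34.2∠-15.2° V = 33 - j8.967 V.
Step 6 — Current: I = V / Z = 0.0923 + j0.3397 A = 0.352∠74.8° A.
Step 7 — Complex power: S = V·I* = 1.571e-08 - j12.04 VA.
Step 8 — Real power: P = Re(S) = 1.571e-08 W.
Step 9 — Reactive power: Q = Im(S) = -12.04 VAR.
Step 10 — Apparent power: |S| = 12.04 VA.
Step 11 — Power factor: PF = P/|S| = 1.305e-09 (leading).

(a) P = 1.571e-08 W  (b) Q = -12.04 VAR  (c) S = 12.04 VA  (d) PF = 1.305e-09 (leading)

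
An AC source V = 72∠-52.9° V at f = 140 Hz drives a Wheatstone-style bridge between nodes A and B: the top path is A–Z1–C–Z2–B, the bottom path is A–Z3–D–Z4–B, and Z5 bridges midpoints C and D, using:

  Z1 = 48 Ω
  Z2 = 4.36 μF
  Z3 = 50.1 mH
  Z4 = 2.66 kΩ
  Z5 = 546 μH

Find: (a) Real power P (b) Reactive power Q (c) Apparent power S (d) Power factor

Step 1 — Angular frequency: ω = 2π·f = 2π·140 = 879.6 rad/s.
Step 2 — Component impedances:
  Z1: Z = R = 48 Ω
  Z2: Z = 1/(jωC) = -j/(ω·C) = 0 - j260.7 Ω
  Z3: Z = jωL = j·879.6·0.0501 = 0 + j44.07 Ω
  Z4: Z = R = 2660 Ω
  Z5: Z = jωL = j·879.6·0.000546 = 0 + j0.4803 Ω
Step 3 — Bridge requires nodal analysis (the Z5 bridge couples midpoints C and D, so the two paths cannot be reduced to a simple series/parallel combination). Setting node B to ground and injecting 1 A at node A, the 3-node admittance system at A, C, D solves to V_A = Z_AB = 47.47 - j234.3 Ω = 239∠-78.5° Ω.
Step 4 — Source phasor: V = 72∠-52.9° V = 43.43 - j57.43 V.
Step 5 — Current: I = V / Z = 0.2715 + j0.1304 A = 0.3012∠25.6° A.
Step 6 — Complex power: S = V·I* = 4.307 - j21.25 VA.
Step 7 — Real power: P = Re(S) = 4.307 W.
Step 8 — Reactive power: Q = Im(S) = -21.25 VAR.
Step 9 — Apparent power: |S| = 21.69 VA.
Step 10 — Power factor: PF = P/|S| = 0.1986 (leading).

(a) P = 4.307 W  (b) Q = -21.25 VAR  (c) S = 21.69 VA  (d) PF = 0.1986 (leading)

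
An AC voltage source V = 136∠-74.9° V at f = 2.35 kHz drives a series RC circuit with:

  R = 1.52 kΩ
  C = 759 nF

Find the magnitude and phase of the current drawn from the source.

Step 1 — Angular frequency: ω = 2π·f = 2π·2350 = 1.477e+04 rad/s.
Step 2 — Component impedances:
  R: Z = R = 1520 Ω
  C: Z = 1/(jωC) = -j/(ω·C) = 0 - j89.23 Ω
Step 3 — Series combination: Z_total = R + C = 1520 - j89.23 Ω = 1523∠-3.4° Ω.
Step 4 — Source phasor: V = 136∠-74.9° V = 35.43 - j131.3 V.
Step 5 — Ohm's law: I = V / Z_total = (35.43 - j131.3) / (1520 - j89.23) = 0.02828 - j0.08472 A.
Step 6 — Convert to polar: |I| = 0.08932 A, ∠I = -71.5°.

I = 0.08932∠-71.5° A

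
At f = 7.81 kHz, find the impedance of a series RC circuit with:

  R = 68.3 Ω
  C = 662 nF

Step 1 — Angular frequency: ω = 2π·f = 2π·7810 = 4.907e+04 rad/s.
Step 2 — Component impedances:
  R: Z = R = 68.3 Ω
  C: Z = 1/(jωC) = -j/(ω·C) = 0 - j30.78 Ω
Step 3 — Series combination: Z_total = R + C = 68.3 - j30.78 Ω = 74.92∠-24.3° Ω.

Z = 68.3 - j30.78 Ω = 74.92∠-24.3° Ω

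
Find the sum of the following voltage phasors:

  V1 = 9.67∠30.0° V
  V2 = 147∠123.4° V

Step 1 — Convert each phasor to rectangular form:
  V1 = 9.67·(cos(30.0°) + j·sin(30.0°)) = 8.374 + j4.835 V
  V2 = 147·(cos(123.4°) + j·sin(123.4°)) = -80.92 + j122.7 V
Step 2 — Sum components: V_total = -72.55 + j127.6 V.
Step 3 — Convert to polar: |V_total| = 146.7 V, ∠V_total = 119.6°.

V_total = 146.7∠119.6° V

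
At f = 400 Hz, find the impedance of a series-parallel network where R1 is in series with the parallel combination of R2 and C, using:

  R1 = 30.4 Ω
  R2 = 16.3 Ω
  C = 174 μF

Step 1 — Angular frequency: ω = 2π·f = 2π·400 = 2513 rad/s.
Step 2 — Component impedances:
  R1: Z = R = 30.4 Ω
  R2: Z = R = 16.3 Ω
  C: Z = 1/(jωC) = -j/(ω·C) = 0 - j2.287 Ω
Step 3 — Parallel branch: R2 || C = 1/(1/R2 + 1/C) = 0.3146 - j2.243 Ω.
Step 4 — Series with R1: Z_total = R1 + (R2 || C) = 30.71 - j2.243 Ω = 30.8∠-4.2° Ω.

Z = 30.71 - j2.243 Ω = 30.8∠-4.2° Ω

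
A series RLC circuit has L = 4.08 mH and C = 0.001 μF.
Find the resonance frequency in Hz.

Step 1 — Resonance condition Im(Z)=0 gives ω₀ = 1/√(LC).
Step 2 — ω₀ = 1/√(0.00408·1e-09) = 4.951e+05 rad/s.
Step 3 — f₀ = ω₀/(2π) = 7.879e+04 Hz.

f₀ = 7.879e+04 Hz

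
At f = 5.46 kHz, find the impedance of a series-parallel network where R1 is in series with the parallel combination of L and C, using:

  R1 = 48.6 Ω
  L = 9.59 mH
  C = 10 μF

Step 1 — Angular frequency: ω = 2π·f = 2π·5460 = 3.431e+04 rad/s.
Step 2 — Component impedances:
  R1: Z = R = 48.6 Ω
  L: Z = jωL = j·3.431e+04·0.00959 = 0 + j329 Ω
  C: Z = 1/(jωC) = -j/(ω·C) = 0 - j2.915 Ω
Step 3 — Parallel branch: L || C = 1/(1/L + 1/C) = 0 - j2.941 Ω.
Step 4 — Series with R1: Z_total = R1 + (L || C) = 48.6 - j2.941 Ω = 48.69∠-3.5° Ω.

Z = 48.6 - j2.941 Ω = 48.69∠-3.5° Ω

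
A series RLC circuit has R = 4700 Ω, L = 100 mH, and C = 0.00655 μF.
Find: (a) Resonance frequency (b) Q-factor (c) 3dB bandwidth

Step 1 — Resonance condition Im(Z)=0 gives ω₀ = 1/√(LC).
Step 2 — ω₀ = 1/√(0.1·6.55e-09) = 3.907e+04 rad/s.
Step 3 — f₀ = ω₀/(2π) = 6219 Hz.
Step 4 — Series Q: Q = ω₀L/R = 3.907e+04·0.1/4700 = 0.8313.
Step 5 — 3dB bandwidth: Δω = ω₀/Q = 4.7e+04 rad/s; BW = Δω/(2π) = 7480 Hz.

(a) f₀ = 6219 Hz  (b) Q = 0.8313  (c) BW = 7480 Hz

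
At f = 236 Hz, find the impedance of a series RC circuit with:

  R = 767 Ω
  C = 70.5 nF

Step 1 — Angular frequency: ω = 2π·f = 2π·236 = 1483 rad/s.
Step 2 — Component impedances:
  R: Z = R = 767 Ω
  C: Z = 1/(jωC) = -j/(ω·C) = 0 - j9566 Ω
Step 3 — Series combination: Z_total = R + C = 767 - j9566 Ω = 9596∠-85.4° Ω.

Z = 767 - j9566 Ω = 9596∠-85.4° Ω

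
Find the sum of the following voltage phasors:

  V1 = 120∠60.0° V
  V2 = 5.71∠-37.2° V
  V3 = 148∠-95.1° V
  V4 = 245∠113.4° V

Step 1 — Convert each phasor to rectangular form:
  V1 = 120·(cos(60.0°) + j·sin(60.0°)) = 60 + j103.9 V
  V2 = 5.71·(cos(-37.2°) + j·sin(-37.2°)) = 4.548 - j3.452 V
  V3 = 148·(cos(-95.1°) + j·sin(-95.1°)) = -13.16 - j147.4 V
  V4 = 245·(cos(113.4°) + j·sin(113.4°)) = -97.3 + j224.8 V
Step 2 — Sum components: V_total = -45.91 + j177.9 V.
Step 3 — Convert to polar: |V_total| = 183.7 V, ∠V_total = 104.5°.

V_total = 183.7∠104.5° V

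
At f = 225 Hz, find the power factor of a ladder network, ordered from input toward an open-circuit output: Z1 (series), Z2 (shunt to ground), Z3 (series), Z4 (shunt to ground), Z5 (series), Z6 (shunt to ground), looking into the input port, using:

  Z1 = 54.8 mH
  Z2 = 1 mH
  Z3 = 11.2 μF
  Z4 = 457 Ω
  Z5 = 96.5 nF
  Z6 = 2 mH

Step 1 — Angular frequency: ω = 2π·f = 2π·225 = 1414 rad/s.
Step 2 — Component impedances:
  Z1: Z = jωL = j·1414·0.0548 = 0 + j77.47 Ω
  Z2: Z = jωL = j·1414·0.001 = 0 + j1.414 Ω
  Z3: Z = 1/(jωC) = -j/(ω·C) = 0 - j63.16 Ω
  Z4: Z = R = 457 Ω
  Z5: Z = 1/(jωC) = -j/(ω·C) = 0 - j7330 Ω
  Z6: Z = jωL = j·1414·0.002 = 0 + j2.827 Ω
Step 3 — Ladder network (open output): work backward from the far end, alternating series and parallel combinations. Z_in = 0.004225 + j78.89 Ω = 78.89∠90.0° Ω.
Step 4 — Power factor: PF = cos(φ) = Re(Z)/|Z| = 0.0042247/78.886 = 5.355e-05.
Step 5 — Type: Im(Z) = 78.89 ⇒ lagging (phase φ = 90.0°).

PF = 5.355e-05 (lagging, φ = 90.0°)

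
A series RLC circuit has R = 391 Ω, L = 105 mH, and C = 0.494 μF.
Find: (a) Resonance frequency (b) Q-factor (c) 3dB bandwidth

Step 1 — Resonance condition Im(Z)=0 gives ω₀ = 1/√(LC).
Step 2 — ω₀ = 1/√(0.105·4.94e-07) = 4391 rad/s.
Step 3 — f₀ = ω₀/(2π) = 698.8 Hz.
Step 4 — Series Q: Q = ω₀L/R = 4391·0.105/391 = 1.179.
Step 5 — 3dB bandwidth: Δω = ω₀/Q = 3724 rad/s; BW = Δω/(2π) = 592.7 Hz.

(a) f₀ = 698.8 Hz  (b) Q = 1.179  (c) BW = 592.7 Hz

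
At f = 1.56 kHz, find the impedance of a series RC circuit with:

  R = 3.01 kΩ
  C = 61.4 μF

Step 1 — Angular frequency: ω = 2π·f = 2π·1560 = 9802 rad/s.
Step 2 — Component impedances:
  R: Z = R = 3010 Ω
  C: Z = 1/(jωC) = -j/(ω·C) = 0 - j1.662 Ω
Step 3 — Series combination: Z_total = R + C = 3010 - j1.662 Ω = 3010∠-0.0° Ω.

Z = 3010 - j1.662 Ω = 3010∠-0.0° Ω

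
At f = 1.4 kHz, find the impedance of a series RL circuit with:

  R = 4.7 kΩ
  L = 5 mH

Step 1 — Angular frequency: ω = 2π·f = 2π·1400 = 8796 rad/s.
Step 2 — Component impedances:
  R: Z = R = 4700 Ω
  L: Z = jωL = j·8796·0.005 = 0 + j43.98 Ω
Step 3 — Series combination: Z_total = R + L = 4700 + j43.98 Ω = 4700∠0.5° Ω.

Z = 4700 + j43.98 Ω = 4700∠0.5° Ω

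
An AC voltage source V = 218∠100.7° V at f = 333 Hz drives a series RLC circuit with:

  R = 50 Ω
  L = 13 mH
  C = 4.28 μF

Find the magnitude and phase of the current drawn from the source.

Step 1 — Angular frequency: ω = 2π·f = 2π·333 = 2092 rad/s.
Step 2 — Component impedances:
  R: Z = R = 50 Ω
  L: Z = jωL = j·2092·0.013 = 0 + j27.2 Ω
  C: Z = 1/(jωC) = -j/(ω·C) = 0 - j111.7 Ω
Step 3 — Series combination: Z_total = R + L + C = 50 - j84.47 Ω = 98.16∠-59.4° Ω.
Step 4 — Source phasor: V = 218∠100.7° V = -40.48 + j214.2 V.
Step 5 — Ohm's law: I = V / Z_total = (-40.48 + j214.2) / (50 - j84.47) = -2.088 + j0.7568 A.
Step 6 — Convert to polar: |I| = 2.221 A, ∠I = 160.1°.

I = 2.221∠160.1° A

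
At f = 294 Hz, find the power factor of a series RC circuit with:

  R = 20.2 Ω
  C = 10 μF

Step 1 — Angular frequency: ω = 2π·f = 2π·294 = 1847 rad/s.
Step 2 — Component impedances:
  R: Z = R = 20.2 Ω
  C: Z = 1/(jωC) = -j/(ω·C) = 0 - j54.13 Ω
Step 3 — Series combination: Z_total = R + C = 20.2 - j54.13 Ω = 57.78∠-69.5° Ω.
Step 4 — Power factor: PF = cos(φ) = Re(Z)/|Z| = 20.2/57.78 = 0.3496.
Step 5 — Type: Im(Z) = -54.13 ⇒ leading (phase φ = -69.5°).

PF = 0.3496 (leading, φ = -69.5°)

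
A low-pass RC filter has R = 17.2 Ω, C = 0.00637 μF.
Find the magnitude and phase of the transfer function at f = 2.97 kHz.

Step 1 — Angular frequency: ω = 2π·2970 = 1.866e+04 rad/s.
Step 2 — Transfer function: H(jω) = 1/(1 + jωRC).
Step 3 — Denominator: 1 + jωRC = 1 + j·1.866e+04·17.2·6.37e-09 = 1 + j0.002045.
Step 4 — H = 1 - j0.002045.
Step 5 — Magnitude: |H| = 1 (-0.0 dB); phase: φ = -0.1°.

|H| = 1 (-0.0 dB), φ = -0.1°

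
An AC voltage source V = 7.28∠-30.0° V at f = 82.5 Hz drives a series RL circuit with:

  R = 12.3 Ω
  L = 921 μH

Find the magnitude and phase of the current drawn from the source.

Step 1 — Angular frequency: ω = 2π·f = 2π·82.5 = 518.4 rad/s.
Step 2 — Component impedances:
  R: Z = R = 12.3 Ω
  L: Z = jωL = j·518.4·0.000921 = 0 + j0.4774 Ω
Step 3 — Series combination: Z_total = R + L = 12.3 + j0.4774 Ω = 12.31∠2.2° Ω.
Step 4 — Source phasor: V = 7.28∠-30.0° V = 6.305 - j3.64 V.
Step 5 — Ohm's law: I = V / Z_total = (6.305 - j3.64) / (12.3 + j0.4774) = 0.5003 - j0.3154 A.
Step 6 — Convert to polar: |I| = 0.5914 A, ∠I = -32.2°.

I = 0.5914∠-32.2° A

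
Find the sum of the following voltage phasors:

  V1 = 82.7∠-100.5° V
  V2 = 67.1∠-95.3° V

Step 1 — Convert each phasor to rectangular form:
  V1 = 82.7·(cos(-100.5°) + j·sin(-100.5°)) = -15.07 - j81.32 V
  V2 = 67.1·(cos(-95.3°) + j·sin(-95.3°)) = -6.198 - j66.81 V
Step 2 — Sum components: V_total = -21.27 - j148.1 V.
Step 3 — Convert to polar: |V_total| = 149.6 V, ∠V_total = -98.2°.

V_total = 149.6∠-98.2° V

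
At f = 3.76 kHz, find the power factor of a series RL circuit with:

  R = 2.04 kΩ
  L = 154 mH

Step 1 — Angular frequency: ω = 2π·f = 2π·3760 = 2.362e+04 rad/s.
Step 2 — Component impedances:
  R: Z = R = 2040 Ω
  L: Z = jωL = j·2.362e+04·0.154 = 0 + j3638 Ω
Step 3 — Series combination: Z_total = R + L = 2040 + j3638 Ω = 4171∠60.7° Ω.
Step 4 — Power factor: PF = cos(φ) = Re(Z)/|Z| = 2040/4171 = 0.4891.
Step 5 — Type: Im(Z) = 3638 ⇒ lagging (phase φ = 60.7°).

PF = 0.4891 (lagging, φ = 60.7°)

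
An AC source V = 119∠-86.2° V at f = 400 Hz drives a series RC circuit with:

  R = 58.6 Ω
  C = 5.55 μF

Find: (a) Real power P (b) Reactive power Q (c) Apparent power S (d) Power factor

Step 1 — Angular frequency: ω = 2π·f = 2π·400 = 2513 rad/s.
Step 2 — Component impedances:
  R: Z = R = 58.6 Ω
  C: Z = 1/(jωC) = -j/(ω·C) = 0 - j71.69 Ω
Step 3 — Series combination: Z_total = R + C = 58.6 - j71.69 Ω = 92.59∠-50.7° Ω.
Step 4 — Source phasor: V = 119∠-86.2° V = 7.887 - j118.7 V.
Step 5 — Current: I = V / Z = 1.047 - j0.7456 A = 1.285∠-35.5° A.
Step 6 — Complex power: S = V·I* = 96.79 - j118.4 VA.
Step 7 — Real power: P = Re(S) = 96.79 W.
Step 8 — Reactive power: Q = Im(S) = -118.4 VAR.
Step 9 — Apparent power: |S| = 152.9 VA.
Step 10 — Power factor: PF = P/|S| = 0.6329 (leading).

(a) P = 96.79 W  (b) Q = -118.4 VAR  (c) S = 152.9 VA  (d) PF = 0.6329 (leading)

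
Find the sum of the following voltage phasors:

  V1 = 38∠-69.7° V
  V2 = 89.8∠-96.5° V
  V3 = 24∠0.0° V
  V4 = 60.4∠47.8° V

Step 1 — Convert each phasor to rectangular form:
  V1 = 38·(cos(-69.7°) + j·sin(-69.7°)) = 13.18 - j35.64 V
  V2 = 89.8·(cos(-96.5°) + j·sin(-96.5°)) = -10.17 - j89.22 V
  V3 = 24·(cos(0.0°) + j·sin(0.0°)) = 24 V
  V4 = 60.4·(cos(47.8°) + j·sin(47.8°)) = 40.57 + j44.74 V
Step 2 — Sum components: V_total = 67.59 - j80.12 V.
Step 3 — Convert to polar: |V_total| = 104.8 V, ∠V_total = -49.8°.

V_total = 104.8∠-49.8° V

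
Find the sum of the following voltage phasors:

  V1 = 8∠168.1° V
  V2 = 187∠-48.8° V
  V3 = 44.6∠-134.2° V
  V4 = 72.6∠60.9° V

Step 1 — Convert each phasor to rectangular form:
  V1 = 8·(cos(168.1°) + j·sin(168.1°)) = -7.828 + j1.65 V
  V2 = 187·(cos(-48.8°) + j·sin(-48.8°)) = 123.2 - j140.7 V
  V3 = 44.6·(cos(-134.2°) + j·sin(-134.2°)) = -31.09 - j31.97 V
  V4 = 72.6·(cos(60.9°) + j·sin(60.9°)) = 35.31 + j63.44 V
Step 2 — Sum components: V_total = 119.6 - j107.6 V.
Step 3 — Convert to polar: |V_total| = 160.8 V, ∠V_total = -42.0°.

V_total = 160.8∠-42.0° V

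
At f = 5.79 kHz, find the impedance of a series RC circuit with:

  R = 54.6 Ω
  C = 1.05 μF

Step 1 — Angular frequency: ω = 2π·f = 2π·5790 = 3.638e+04 rad/s.
Step 2 — Component impedances:
  R: Z = R = 54.6 Ω
  C: Z = 1/(jωC) = -j/(ω·C) = 0 - j26.18 Ω
Step 3 — Series combination: Z_total = R + C = 54.6 - j26.18 Ω = 60.55∠-25.6° Ω.

Z = 54.6 - j26.18 Ω = 60.55∠-25.6° Ω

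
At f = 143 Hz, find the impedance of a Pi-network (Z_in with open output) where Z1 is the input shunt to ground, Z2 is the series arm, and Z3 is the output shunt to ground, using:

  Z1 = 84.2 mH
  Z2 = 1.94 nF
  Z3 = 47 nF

Step 1 — Angular frequency: ω = 2π·f = 2π·143 = 898.5 rad/s.
Step 2 — Component impedances:
  Z1: Z = jωL = j·898.5·0.0842 = 0 + j75.65 Ω
  Z2: Z = 1/(jωC) = -j/(ω·C) = 0 - j5.737e+05 Ω
  Z3: Z = 1/(jωC) = -j/(ω·C) = 0 - j2.368e+04 Ω
Step 3 — With open output, the series arm Z2 and the output shunt Z3 appear in series to ground: Z2 + Z3 = 0 - j5.974e+05 Ω.
Step 4 — Parallel with input shunt Z1: Z_in = Z1 || (Z2 + Z3) = 0 + j75.66 Ω = 75.66∠90.0° Ω.

Z = 0 + j75.66 Ω = 75.66∠90.0° Ω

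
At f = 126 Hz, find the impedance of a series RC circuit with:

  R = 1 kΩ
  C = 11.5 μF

Step 1 — Angular frequency: ω = 2π·f = 2π·126 = 791.7 rad/s.
Step 2 — Component impedances:
  R: Z = R = 1000 Ω
  C: Z = 1/(jωC) = -j/(ω·C) = 0 - j109.8 Ω
Step 3 — Series combination: Z_total = R + C = 1000 - j109.8 Ω = 1006∠-6.3° Ω.

Z = 1000 - j109.8 Ω = 1006∠-6.3° Ω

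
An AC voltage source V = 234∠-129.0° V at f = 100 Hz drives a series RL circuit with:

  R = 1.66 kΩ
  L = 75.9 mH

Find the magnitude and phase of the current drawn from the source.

Step 1 — Angular frequency: ω = 2π·f = 2π·100 = 628.3 rad/s.
Step 2 — Component impedances:
  R: Z = R = 1660 Ω
  L: Z = jωL = j·628.3·0.0759 = 0 + j47.69 Ω
Step 3 — Series combination: Z_total = R + L = 1660 + j47.69 Ω = 1661∠1.6° Ω.
Step 4 — Source phasor: V = 234∠-129.0° V = -147.3 - j181.9 V.
Step 5 — Ohm's law: I = V / Z_total = (-147.3 - j181.9) / (1660 + j47.69) = -0.09178 - j0.1069 A.
Step 6 — Convert to polar: |I| = 0.1409 A, ∠I = -130.6°.

I = 0.1409∠-130.6° A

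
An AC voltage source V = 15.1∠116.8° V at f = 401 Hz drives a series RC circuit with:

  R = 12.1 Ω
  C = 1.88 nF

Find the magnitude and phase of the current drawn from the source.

Step 1 — Angular frequency: ω = 2π·f = 2π·401 = 2520 rad/s.
Step 2 — Component impedances:
  R: Z = R = 12.1 Ω
  C: Z = 1/(jωC) = -j/(ω·C) = 0 - j2.111e+05 Ω
Step 3 — Series combination: Z_total = R + C = 12.1 - j2.111e+05 Ω = 2.111e+05∠-90.0° Ω.
Step 4 — Source phasor: V = 15.1∠116.8° V = -6.808 + j13.48 V.
Step 5 — Ohm's law: I = V / Z_total = (-6.808 + j13.48) / (12.1 - j2.111e+05) = -6.384e-05 - j3.225e-05 A.
Step 6 — Convert to polar: |I| = 7.153e-05 A, ∠I = -153.2°.

I = 7.153e-05∠-153.2° A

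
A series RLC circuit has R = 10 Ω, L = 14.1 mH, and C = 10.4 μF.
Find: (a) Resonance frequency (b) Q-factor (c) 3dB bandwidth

Step 1 — Resonance: ω₀ = 1/√(LC) = 1/√(0.0141·1.04e-05) = 2611 rad/s.
Step 2 — f₀ = ω₀/(2π) = 415.6 Hz.
Step 3 — Series Q: Q = ω₀L/R = 2611·0.0141/10 = 3.682.
Step 4 — Bandwidth: Δω = ω₀/Q = 709.2 rad/s; BW = Δω/(2π) = 112.9 Hz.

(a) f₀ = 415.6 Hz  (b) Q = 3.682  (c) BW = 112.9 Hz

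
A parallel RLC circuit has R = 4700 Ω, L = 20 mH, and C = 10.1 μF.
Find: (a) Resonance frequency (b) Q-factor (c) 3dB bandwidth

Step 1 — Resonance: ω₀ = 1/√(LC) = 1/√(0.02·1.01e-05) = 2225 rad/s.
Step 2 — f₀ = ω₀/(2π) = 354.1 Hz.
Step 3 — Parallel Q: Q = R/(ω₀L) = 4700/(2225·0.02) = 105.6.
Step 4 — Bandwidth: Δω = ω₀/Q = 21.07 rad/s; BW = Δω/(2π) = 3.353 Hz.

(a) f₀ = 354.1 Hz  (b) Q = 105.6  (c) BW = 3.353 Hz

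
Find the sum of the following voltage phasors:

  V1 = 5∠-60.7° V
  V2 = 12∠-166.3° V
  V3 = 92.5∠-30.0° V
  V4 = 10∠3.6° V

Step 1 — Convert each phasor to rectangular form:
  V1 = 5·(cos(-60.7°) + j·sin(-60.7°)) = 2.447 - j4.36 V
  V2 = 12·(cos(-166.3°) + j·sin(-166.3°)) = -11.66 - j2.842 V
  V3 = 92.5·(cos(-30.0°) + j·sin(-30.0°)) = 80.11 - j46.25 V
  V4 = 10·(cos(3.6°) + j·sin(3.6°)) = 9.98 + j0.6279 V
Step 2 — Sum components: V_total = 80.88 - j52.82 V.
Step 3 — Convert to polar: |V_total| = 96.6 V, ∠V_total = -33.2°.

V_total = 96.6∠-33.2° V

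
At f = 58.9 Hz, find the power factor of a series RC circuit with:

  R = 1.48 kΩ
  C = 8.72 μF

Step 1 — Angular frequency: ω = 2π·f = 2π·58.9 = 370.1 rad/s.
Step 2 — Component impedances:
  R: Z = R = 1480 Ω
  C: Z = 1/(jωC) = -j/(ω·C) = 0 - j309.9 Ω
Step 3 — Series combination: Z_total = R + C = 1480 - j309.9 Ω = 1512∠-11.8° Ω.
Step 4 — Power factor: PF = cos(φ) = Re(Z)/|Z| = 1480/1512 = 0.9788.
Step 5 — Type: Im(Z) = -309.9 ⇒ leading (phase φ = -11.8°).

PF = 0.9788 (leading, φ = -11.8°)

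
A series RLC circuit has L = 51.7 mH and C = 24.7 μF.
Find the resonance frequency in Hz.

Step 1 — Resonance condition Im(Z)=0 gives ω₀ = 1/√(LC).
Step 2 — ω₀ = 1/√(0.0517·2.47e-05) = 884.9 rad/s.
Step 3 — f₀ = ω₀/(2π) = 140.8 Hz.

f₀ = 140.8 Hz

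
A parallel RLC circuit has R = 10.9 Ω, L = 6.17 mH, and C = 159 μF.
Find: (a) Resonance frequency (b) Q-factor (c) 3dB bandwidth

Step 1 — Resonance: ω₀ = 1/√(LC) = 1/√(0.00617·0.000159) = 1010 rad/s.
Step 2 — f₀ = ω₀/(2π) = 160.7 Hz.
Step 3 — Parallel Q: Q = R/(ω₀L) = 10.9/(1010·0.00617) = 1.75.
Step 4 — Bandwidth: Δω = ω₀/Q = 577 rad/s; BW = Δω/(2π) = 91.83 Hz.

(a) f₀ = 160.7 Hz  (b) Q = 1.75  (c) BW = 91.83 Hz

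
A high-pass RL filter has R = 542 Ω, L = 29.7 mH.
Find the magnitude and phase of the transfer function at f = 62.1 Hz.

Step 1 — Angular frequency: ω = 2π·62.1 = 390.2 rad/s.
Step 2 — Transfer function: H(jω) = jωL/(R + jωL).
Step 3 — Numerator jωL = j·11.59; denominator R + jωL = 542 + j11.59.
Step 4 — H = 0.0004569 + j0.02137.
Step 5 — Magnitude: |H| = 0.02138 (-33.4 dB); phase: φ = 88.8°.

|H| = 0.02138 (-33.4 dB), φ = 88.8°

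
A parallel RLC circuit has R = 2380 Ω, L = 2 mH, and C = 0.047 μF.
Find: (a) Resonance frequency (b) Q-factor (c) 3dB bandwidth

Step 1 — Resonance: ω₀ = 1/√(LC) = 1/√(0.002·4.7e-08) = 1.031e+05 rad/s.
Step 2 — f₀ = ω₀/(2π) = 1.642e+04 Hz.
Step 3 — Parallel Q: Q = R/(ω₀L) = 2380/(1.031e+05·0.002) = 11.54.
Step 4 — Bandwidth: Δω = ω₀/Q = 8940 rad/s; BW = Δω/(2π) = 1423 Hz.

(a) f₀ = 1.642e+04 Hz  (b) Q = 11.54  (c) BW = 1423 Hz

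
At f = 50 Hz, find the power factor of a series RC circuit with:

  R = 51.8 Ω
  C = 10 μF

Step 1 — Angular frequency: ω = 2π·f = 2π·50 = 314.2 rad/s.
Step 2 — Component impedances:
  R: Z = R = 51.8 Ω
  C: Z = 1/(jωC) = -j/(ω·C) = 0 - j318.3 Ω
Step 3 — Series combination: Z_total = R + C = 51.8 - j318.3 Ω = 322.5∠-80.8° Ω.
Step 4 — Power factor: PF = cos(φ) = Re(Z)/|Z| = 51.8/322.5 = 0.1606.
Step 5 — Type: Im(Z) = -318.3 ⇒ leading (phase φ = -80.8°).

PF = 0.1606 (leading, φ = -80.8°)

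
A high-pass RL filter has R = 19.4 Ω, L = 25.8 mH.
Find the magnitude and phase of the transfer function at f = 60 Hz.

Step 1 — Angular frequency: ω = 2π·60 = 377 rad/s.
Step 2 — Transfer function: H(jω) = jωL/(R + jωL).
Step 3 — Numerator jωL = j·9.726; denominator R + jωL = 19.4 + j9.726.
Step 4 — H = 0.2009 + j0.4007.
Step 5 — Magnitude: |H| = 0.4482 (-7.0 dB); phase: φ = 63.4°.

|H| = 0.4482 (-7.0 dB), φ = 63.4°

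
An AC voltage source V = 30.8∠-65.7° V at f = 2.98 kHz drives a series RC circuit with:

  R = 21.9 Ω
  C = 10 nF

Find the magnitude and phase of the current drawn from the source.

Step 1 — Angular frequency: ω = 2π·f = 2π·2980 = 1.872e+04 rad/s.
Step 2 — Component impedances:
  R: Z = R = 21.9 Ω
  C: Z = 1/(jωC) = -j/(ω·C) = 0 - j5341 Ω
Step 3 — Series combination: Z_total = R + C = 21.9 - j5341 Ω = 5341∠-89.8° Ω.
Step 4 — Source phasor: V = 30.8∠-65.7° V = 12.67 - j28.07 V.
Step 5 — Ohm's law: I = V / Z_total = (12.67 - j28.07) / (21.9 - j5341) = 0.005266 + j0.002352 A.
Step 6 — Convert to polar: |I| = 0.005767 A, ∠I = 24.1°.

I = 0.005767∠24.1° A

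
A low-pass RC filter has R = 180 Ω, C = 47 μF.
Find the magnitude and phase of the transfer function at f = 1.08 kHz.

Step 1 — Angular frequency: ω = 2π·1080 = 6786 rad/s.
Step 2 — Transfer function: H(jω) = 1/(1 + jωRC).
Step 3 — Denominator: 1 + jωRC = 1 + j·6786·180·4.7e-05 = 1 + j57.41.
Step 4 — H = 0.0003033 - j0.01741.
Step 5 — Magnitude: |H| = 0.01742 (-35.2 dB); phase: φ = -89.0°.

|H| = 0.01742 (-35.2 dB), φ = -89.0°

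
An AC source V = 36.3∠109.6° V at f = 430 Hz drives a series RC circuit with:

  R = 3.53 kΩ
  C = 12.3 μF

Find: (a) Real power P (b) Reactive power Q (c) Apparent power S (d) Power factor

Step 1 — Angular frequency: ω = 2π·f = 2π·430 = 2702 rad/s.
Step 2 — Component impedances:
  R: Z = R = 3530 Ω
  C: Z = 1/(jωC) = -j/(ω·C) = 0 - j30.09 Ω
Step 3 — Series combination: Z_total = R + C = 3530 - j30.09 Ω = 3530∠-0.5° Ω.
Step 4 — Source phasor: V = 36.3∠109.6° V = -12.18 + j34.2 V.
Step 5 — Current: I = V / Z = -0.003532 + j0.009657 A = 0.01028∠110.1° A.
Step 6 — Complex power: S = V·I* = 0.3733 - j0.003182 VA.
Step 7 — Real power: P = Re(S) = 0.3733 W.
Step 8 — Reactive power: Q = Im(S) = -0.003182 VAR.
Step 9 — Apparent power: |S| = 0.3733 VA.
Step 10 — Power factor: PF = P/|S| = 1 (leading).

(a) P = 0.3733 W  (b) Q = -0.003182 VAR  (c) S = 0.3733 VA  (d) PF = 1 (leading)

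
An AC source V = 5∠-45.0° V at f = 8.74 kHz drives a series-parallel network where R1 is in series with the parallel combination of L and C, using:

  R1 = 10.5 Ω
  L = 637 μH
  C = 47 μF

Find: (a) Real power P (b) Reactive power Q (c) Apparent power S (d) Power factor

Step 1 — Angular frequency: ω = 2π·f = 2π·8740 = 5.492e+04 rad/s.
Step 2 — Component impedances:
  R1: Z = R = 10.5 Ω
  L: Z = jωL = j·5.492e+04·0.000637 = 0 + j34.98 Ω
  C: Z = 1/(jωC) = -j/(ω·C) = 0 - j0.3874 Ω
Step 3 — Parallel branch: L || C = 1/(1/L + 1/C) = 0 - j0.3918 Ω.
Step 4 — Series with R1: Z_total = R1 + (L || C) = 10.5 - j0.3918 Ω = 10.51∠-2.1° Ω.
Step 5 — Source phasor: V = 5∠-45.0° V = 3.536 - j3.536 V.
Step 6 — Current: I = V / Z = 0.3488 - j0.3237 A = 0.4759∠-42.9° A.
Step 7 — Complex power: S = V·I* = 2.378 - j0.08872 VA.
Step 8 — Real power: P = Re(S) = 2.378 W.
Step 9 — Reactive power: Q = Im(S) = -0.08872 VAR.
Step 10 — Apparent power: |S| = 2.379 VA.
Step 11 — Power factor: PF = P/|S| = 0.9993 (leading).

(a) P = 2.378 W  (b) Q = -0.08872 VAR  (c) S = 2.379 VA  (d) PF = 0.9993 (leading)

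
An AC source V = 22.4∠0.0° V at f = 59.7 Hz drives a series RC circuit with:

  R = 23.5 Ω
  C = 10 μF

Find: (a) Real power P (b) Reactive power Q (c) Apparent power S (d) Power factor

Step 1 — Angular frequency: ω = 2π·f = 2π·59.7 = 375.1 rad/s.
Step 2 — Component impedances:
  R: Z = R = 23.5 Ω
  C: Z = 1/(jωC) = -j/(ω·C) = 0 - j266.6 Ω
Step 3 — Series combination: Z_total = R + C = 23.5 - j266.6 Ω = 267.6∠-85.0° Ω.
Step 4 — Source phasor: V = 22.4∠0.0° V = 22.4 V.
Step 5 — Current: I = V / Z = 0.00735 + j0.08338 A = 0.0837∠85.0° A.
Step 6 — Complex power: S = V·I* = 0.1646 - j1.868 VA.
Step 7 — Real power: P = Re(S) = 0.1646 W.
Step 8 — Reactive power: Q = Im(S) = -1.868 VAR.
Step 9 — Apparent power: |S| = 1.875 VA.
Step 10 — Power factor: PF = P/|S| = 0.08781 (leading).

(a) P = 0.1646 W  (b) Q = -1.868 VAR  (c) S = 1.875 VA  (d) PF = 0.08781 (leading)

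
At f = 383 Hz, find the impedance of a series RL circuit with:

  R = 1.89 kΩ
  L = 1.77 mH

Step 1 — Angular frequency: ω = 2π·f = 2π·383 = 2406 rad/s.
Step 2 — Component impedances:
  R: Z = R = 1890 Ω
  L: Z = jωL = j·2406·0.00177 = 0 + j4.259 Ω
Step 3 — Series combination: Z_total = R + L = 1890 + j4.259 Ω = 1890∠0.1° Ω.

Z = 1890 + j4.259 Ω = 1890∠0.1° Ω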